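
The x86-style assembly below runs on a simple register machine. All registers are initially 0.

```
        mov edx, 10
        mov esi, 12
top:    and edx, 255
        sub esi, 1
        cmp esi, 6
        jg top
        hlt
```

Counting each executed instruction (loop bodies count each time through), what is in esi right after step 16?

8

mov edx, 10 → edx=10
mov esi, 12 → esi=12
and edx, 255 → edx=10&255=10
sub esi, 1 → esi=12-1=11
cmp esi, 6  (cmp 11,6)
jg top: taken
and edx, 255 → edx=10&255=10
sub esi, 1 → esi=11-1=10
cmp esi, 6  (cmp 10,6)
jg top: taken
and edx, 255 → edx=10&255=10
sub esi, 1 → esi=10-1=9
cmp esi, 6  (cmp 9,6)
jg top: taken
and edx, 255 → edx=10&255=10
sub esi, 1 → esi=9-1=8
After step 16: esi = 8.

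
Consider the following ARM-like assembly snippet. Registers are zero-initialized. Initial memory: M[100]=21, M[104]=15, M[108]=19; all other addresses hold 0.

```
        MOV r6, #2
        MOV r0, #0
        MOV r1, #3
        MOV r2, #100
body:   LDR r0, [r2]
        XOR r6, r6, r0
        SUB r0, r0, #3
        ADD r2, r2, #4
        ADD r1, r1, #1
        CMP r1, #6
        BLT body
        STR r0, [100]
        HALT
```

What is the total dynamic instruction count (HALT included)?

27

MOV r6, #2 → r6=2
MOV r0, #0 → r0=0
MOV r1, #3 → r1=3
MOV r2, #100 → r2=100
LDR r0, [r2] → r0=M[100]=21
XOR r6, r6, r0 → r6=2^21=23
SUB r0, r0, #3 → r0=21-3=18
ADD r2, r2, #4 → r2=100+4=104
ADD r1, r1, #1 → r1=3+1=4
CMP r1, #6  (cmp 4,6)
BLT body: taken
LDR r0, [r2] → r0=M[104]=15
XOR r6, r6, r0 → r6=23^15=24
SUB r0, r0, #3 → r0=15-3=12
ADD r2, r2, #4 → r2=104+4=108
ADD r1, r1, #1 → r1=4+1=5
CMP r1, #6  (cmp 5,6)
BLT body: taken
LDR r0, [r2] → r0=M[108]=19
XOR r6, r6, r0 → r6=24^19=11
SUB r0, r0, #3 → r0=19-3=16
ADD r2, r2, #4 → r2=108+4=112
ADD r1, r1, #1 → r1=5+1=6
CMP r1, #6  (cmp 6,6)
BLT body: not taken
STR r0, [100] → M[100]=16
halt.
Total executed instructions: 27.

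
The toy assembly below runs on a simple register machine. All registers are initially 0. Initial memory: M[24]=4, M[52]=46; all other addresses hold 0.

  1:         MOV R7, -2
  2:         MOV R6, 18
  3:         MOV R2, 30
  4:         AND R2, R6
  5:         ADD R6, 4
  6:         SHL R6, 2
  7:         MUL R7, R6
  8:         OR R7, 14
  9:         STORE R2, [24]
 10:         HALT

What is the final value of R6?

after MOV R7, -2: R7=-2
after MOV R6, 18: R6=18
after MOV R2, 30: R2=30
after AND R2, R6: R2=30&18=18
after ADD R6, 4: R6=18+4=22
after SHL R6, 2: R6=22<<2=88
after MUL R7, R6: R7=(-2)*88=-176
after OR R7, 14: R7=(-176)|14=-162
STORE R2, [24] → M[24]=18
halt.

88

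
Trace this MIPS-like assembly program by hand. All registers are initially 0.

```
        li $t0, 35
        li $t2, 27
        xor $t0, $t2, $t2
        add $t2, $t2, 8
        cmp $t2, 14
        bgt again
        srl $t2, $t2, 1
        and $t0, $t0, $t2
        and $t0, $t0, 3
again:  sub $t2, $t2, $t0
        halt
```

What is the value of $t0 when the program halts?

after li $t0, 35: $t0=35
after li $t2, 27: $t2=27
after xor $t0, $t2, $t2: $t0=27^27=0
after add $t2, $t2, 8: $t2=27+8=35
cmp $t2, 14  (cmp 35,14)
bgt again: taken
after sub $t2, $t2, $t0: $t2=35-0=35
halt.

0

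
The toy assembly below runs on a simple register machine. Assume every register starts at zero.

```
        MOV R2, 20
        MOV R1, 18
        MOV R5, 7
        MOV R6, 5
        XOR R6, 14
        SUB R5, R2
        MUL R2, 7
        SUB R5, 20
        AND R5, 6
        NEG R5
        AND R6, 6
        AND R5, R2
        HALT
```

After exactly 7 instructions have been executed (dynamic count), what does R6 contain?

after MOV R2, 20: R2=20
after MOV R1, 18: R1=18
after MOV R5, 7: R5=7
after MOV R6, 5: R6=5
after XOR R6, 14: R6=5^14=11
after SUB R5, R2: R5=7-20=-13
after MUL R2, 7: R2=20*7=140
After step 7: R6 = 11.

11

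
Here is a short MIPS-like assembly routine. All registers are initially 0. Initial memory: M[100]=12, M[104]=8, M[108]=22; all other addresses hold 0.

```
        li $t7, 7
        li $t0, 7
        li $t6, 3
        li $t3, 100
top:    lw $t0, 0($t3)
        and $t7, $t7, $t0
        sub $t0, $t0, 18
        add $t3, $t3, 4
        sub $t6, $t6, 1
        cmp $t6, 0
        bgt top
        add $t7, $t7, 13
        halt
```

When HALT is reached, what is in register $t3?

li $t7, 7 → $t7=7
li $t0, 7 → $t0=7
li $t6, 3 → $t6=3
li $t3, 100 → $t3=100
lw $t0, 0($t3) → $t0=M[100]=12
and $t7, $t7, $t0 → $t7=7&12=4
sub $t0, $t0, 18 → $t0=12-18=-6
add $t3, $t3, 4 → $t3=100+4=104
sub $t6, $t6, 1 → $t6=3-1=2
cmp $t6, 0  (cmp 2,0)
bgt top: taken
lw $t0, 0($t3) → $t0=M[104]=8
and $t7, $t7, $t0 → $t7=4&8=0
sub $t0, $t0, 18 → $t0=8-18=-10
add $t3, $t3, 4 → $t3=104+4=108
sub $t6, $t6, 1 → $t6=2-1=1
cmp $t6, 0  (cmp 1,0)
bgt top: taken
lw $t0, 0($t3) → $t0=M[108]=22
and $t7, $t7, $t0 → $t7=0&22=0
sub $t0, $t0, 18 → $t0=22-18=4
add $t3, $t3, 4 → $t3=108+4=112
sub $t6, $t6, 1 → $t6=1-1=0
cmp $t6, 0  (cmp 0,0)
bgt top: not taken
add $t7, $t7, 13 → $t7=0+13=13
halt.

112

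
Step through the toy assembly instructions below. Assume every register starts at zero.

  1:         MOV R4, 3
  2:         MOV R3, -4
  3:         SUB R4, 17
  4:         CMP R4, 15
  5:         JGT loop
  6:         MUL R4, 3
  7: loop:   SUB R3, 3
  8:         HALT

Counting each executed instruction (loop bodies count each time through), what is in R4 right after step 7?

MOV R4, 3 → R4=3
MOV R3, -4 → R3=-4
SUB R4, 17 → R4=3-17=-14
CMP R4, 15  (cmp -14,15)
JGT loop: not taken
MUL R4, 3 → R4=(-14)*3=-42
SUB R3, 3 → R3=(-4)-3=-7
After step 7: R4 = -42.

-42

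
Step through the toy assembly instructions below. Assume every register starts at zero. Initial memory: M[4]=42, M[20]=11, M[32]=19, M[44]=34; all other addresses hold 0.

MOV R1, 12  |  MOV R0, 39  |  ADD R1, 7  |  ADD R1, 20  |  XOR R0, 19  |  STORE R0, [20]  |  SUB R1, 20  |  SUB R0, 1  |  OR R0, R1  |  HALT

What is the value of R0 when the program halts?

51

R1=12
R0=39
R1=12+7=19
R1=19+20=39
R0=39^19=52
STORE R0, [20] → M[20]=52
R1=39-20=19
R0=52-1=51
R0=51|19=51
halt.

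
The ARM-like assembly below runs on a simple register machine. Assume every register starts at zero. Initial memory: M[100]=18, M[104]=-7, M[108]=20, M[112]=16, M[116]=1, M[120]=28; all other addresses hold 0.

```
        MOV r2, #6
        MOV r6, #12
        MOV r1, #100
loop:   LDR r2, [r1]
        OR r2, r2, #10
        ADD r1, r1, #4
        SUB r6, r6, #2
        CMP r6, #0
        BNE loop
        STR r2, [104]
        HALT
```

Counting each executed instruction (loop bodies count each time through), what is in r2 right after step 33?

11

after MOV r2, #6: r2=6
after MOV r6, #12: r6=12
after MOV r1, #100: r1=100
after LDR r2, [r1]: r2=M[100]=18
after OR r2, r2, #10: r2=18|10=26
after ADD r1, r1, #4: r1=100+4=104
after SUB r6, r6, #2: r6=12-2=10
CMP r6, #0  (cmp 10,0)
BNE loop: taken
after LDR r2, [r1]: r2=M[104]=-7
after OR r2, r2, #10: r2=(-7)|10=-5
after ADD r1, r1, #4: r1=104+4=108
after SUB r6, r6, #2: r6=10-2=8
CMP r6, #0  (cmp 8,0)
BNE loop: taken
after LDR r2, [r1]: r2=M[108]=20
after OR r2, r2, #10: r2=20|10=30
after ADD r1, r1, #4: r1=108+4=112
after SUB r6, r6, #2: r6=8-2=6
CMP r6, #0  (cmp 6,0)
BNE loop: taken
after LDR r2, [r1]: r2=M[112]=16
after OR r2, r2, #10: r2=16|10=26
after ADD r1, r1, #4: r1=112+4=116
after SUB r6, r6, #2: r6=6-2=4
CMP r6, #0  (cmp 4,0)
BNE loop: taken
after LDR r2, [r1]: r2=M[116]=1
after OR r2, r2, #10: r2=1|10=11
after ADD r1, r1, #4: r1=116+4=120
after SUB r6, r6, #2: r6=4-2=2
CMP r6, #0  (cmp 2,0)
BNE loop: taken
After step 33: r2 = 11.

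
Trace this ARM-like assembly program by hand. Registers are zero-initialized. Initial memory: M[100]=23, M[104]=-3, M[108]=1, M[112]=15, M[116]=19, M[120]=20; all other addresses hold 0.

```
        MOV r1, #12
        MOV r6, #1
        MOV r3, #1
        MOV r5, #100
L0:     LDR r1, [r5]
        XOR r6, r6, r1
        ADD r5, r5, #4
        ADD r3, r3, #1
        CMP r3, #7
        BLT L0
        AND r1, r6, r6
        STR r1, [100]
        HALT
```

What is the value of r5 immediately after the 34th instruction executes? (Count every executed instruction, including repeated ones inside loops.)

120

after MOV r1, #12: r1=12
after MOV r6, #1: r6=1
after MOV r3, #1: r3=1
after MOV r5, #100: r5=100
after LDR r1, [r5]: r1=M[100]=23
after XOR r6, r6, r1: r6=1^23=22
after ADD r5, r5, #4: r5=100+4=104
after ADD r3, r3, #1: r3=1+1=2
CMP r3, #7  (cmp 2,7)
BLT L0: taken
after LDR r1, [r5]: r1=M[104]=-3
after XOR r6, r6, r1: r6=22^(-3)=-21
after ADD r5, r5, #4: r5=104+4=108
after ADD r3, r3, #1: r3=2+1=3
CMP r3, #7  (cmp 3,7)
BLT L0: taken
after LDR r1, [r5]: r1=M[108]=1
after XOR r6, r6, r1: r6=(-21)^1=-22
after ADD r5, r5, #4: r5=108+4=112
after ADD r3, r3, #1: r3=3+1=4
CMP r3, #7  (cmp 4,7)
BLT L0: taken
after LDR r1, [r5]: r1=M[112]=15
after XOR r6, r6, r1: r6=(-22)^15=-27
after ADD r5, r5, #4: r5=112+4=116
after ADD r3, r3, #1: r3=4+1=5
CMP r3, #7  (cmp 5,7)
BLT L0: taken
after LDR r1, [r5]: r1=M[116]=19
after XOR r6, r6, r1: r6=(-27)^19=-10
after ADD r5, r5, #4: r5=116+4=120
after ADD r3, r3, #1: r3=5+1=6
CMP r3, #7  (cmp 6,7)
BLT L0: taken
After step 34: r5 = 120.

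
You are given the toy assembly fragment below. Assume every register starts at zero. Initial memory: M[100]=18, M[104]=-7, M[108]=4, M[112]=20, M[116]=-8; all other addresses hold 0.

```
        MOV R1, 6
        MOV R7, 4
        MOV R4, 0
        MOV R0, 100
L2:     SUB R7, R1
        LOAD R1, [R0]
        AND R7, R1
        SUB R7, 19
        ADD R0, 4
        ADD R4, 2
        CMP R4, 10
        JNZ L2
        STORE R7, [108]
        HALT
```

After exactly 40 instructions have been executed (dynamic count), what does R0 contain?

MOV R1, 6 → R1=6
MOV R7, 4 → R7=4
MOV R4, 0 → R4=0
MOV R0, 100 → R0=100
SUB R7, R1 → R7=4-6=-2
LOAD R1, [R0] → R1=M[100]=18
AND R7, R1 → R7=(-2)&18=18
SUB R7, 19 → R7=18-19=-1
ADD R0, 4 → R0=100+4=104
ADD R4, 2 → R4=0+2=2
CMP R4, 10  (cmp 2,10)
JNZ L2: taken
SUB R7, R1 → R7=(-1)-18=-19
LOAD R1, [R0] → R1=M[104]=-7
AND R7, R1 → R7=(-19)&(-7)=-23
SUB R7, 19 → R7=(-23)-19=-42
ADD R0, 4 → R0=104+4=108
ADD R4, 2 → R4=2+2=4
CMP R4, 10  (cmp 4,10)
JNZ L2: taken
SUB R7, R1 → R7=(-42)-(-7)=-35
LOAD R1, [R0] → R1=M[108]=4
AND R7, R1 → R7=(-35)&4=4
SUB R7, 19 → R7=4-19=-15
ADD R0, 4 → R0=108+4=112
ADD R4, 2 → R4=4+2=6
CMP R4, 10  (cmp 6,10)
JNZ L2: taken
SUB R7, R1 → R7=(-15)-4=-19
LOAD R1, [R0] → R1=M[112]=20
AND R7, R1 → R7=(-19)&20=4
SUB R7, 19 → R7=4-19=-15
ADD R0, 4 → R0=112+4=116
ADD R4, 2 → R4=6+2=8
CMP R4, 10  (cmp 8,10)
JNZ L2: taken
SUB R7, R1 → R7=(-15)-20=-35
LOAD R1, [R0] → R1=M[116]=-8
AND R7, R1 → R7=(-35)&(-8)=-40
SUB R7, 19 → R7=(-40)-19=-59
After step 40: R0 = 116.

116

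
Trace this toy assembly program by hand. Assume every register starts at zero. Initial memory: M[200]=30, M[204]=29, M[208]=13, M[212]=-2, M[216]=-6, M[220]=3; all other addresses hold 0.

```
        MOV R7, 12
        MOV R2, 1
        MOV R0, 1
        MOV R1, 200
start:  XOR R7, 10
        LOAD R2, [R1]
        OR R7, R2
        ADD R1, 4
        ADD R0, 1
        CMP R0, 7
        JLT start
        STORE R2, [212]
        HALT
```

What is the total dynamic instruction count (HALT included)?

48

after MOV R7, 12: R7=12
after MOV R2, 1: R2=1
after MOV R0, 1: R0=1
after MOV R1, 200: R1=200
after XOR R7, 10: R7=12^10=6
after LOAD R2, [R1]: R2=M[200]=30
after OR R7, R2: R7=6|30=30
after ADD R1, 4: R1=200+4=204
after ADD R0, 1: R0=1+1=2
CMP R0, 7  (cmp 2,7)
JLT start: taken
after XOR R7, 10: R7=30^10=20
after LOAD R2, [R1]: R2=M[204]=29
after OR R7, R2: R7=20|29=29
after ADD R1, 4: R1=204+4=208
after ADD R0, 1: R0=2+1=3
CMP R0, 7  (cmp 3,7)
JLT start: taken
after XOR R7, 10: R7=29^10=23
after LOAD R2, [R1]: R2=M[208]=13
after OR R7, R2: R7=23|13=31
after ADD R1, 4: R1=208+4=212
after ADD R0, 1: R0=3+1=4
CMP R0, 7  (cmp 4,7)
JLT start: taken
after XOR R7, 10: R7=31^10=21
after LOAD R2, [R1]: R2=M[212]=-2
after OR R7, R2: R7=21|(-2)=-1
after ADD R1, 4: R1=212+4=216
after ADD R0, 1: R0=4+1=5
CMP R0, 7  (cmp 5,7)
JLT start: taken
after XOR R7, 10: R7=(-1)^10=-11
after LOAD R2, [R1]: R2=M[216]=-6
after OR R7, R2: R7=(-11)|(-6)=-1
after ADD R1, 4: R1=216+4=220
after ADD R0, 1: R0=5+1=6
CMP R0, 7  (cmp 6,7)
JLT start: taken
after XOR R7, 10: R7=(-1)^10=-11
after LOAD R2, [R1]: R2=M[220]=3
after OR R7, R2: R7=(-11)|3=-9
after ADD R1, 4: R1=220+4=224
after ADD R0, 1: R0=6+1=7
CMP R0, 7  (cmp 7,7)
JLT start: not taken
STORE R2, [212] → M[212]=3
halt.
Total executed instructions: 48.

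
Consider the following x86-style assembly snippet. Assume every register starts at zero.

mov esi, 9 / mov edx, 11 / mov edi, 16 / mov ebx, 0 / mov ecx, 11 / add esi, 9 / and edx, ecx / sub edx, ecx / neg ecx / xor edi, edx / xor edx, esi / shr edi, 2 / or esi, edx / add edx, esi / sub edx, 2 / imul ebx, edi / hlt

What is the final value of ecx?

-11

after mov esi, 9: esi=9
after mov edx, 11: edx=11
after mov edi, 16: edi=16
after mov ebx, 0: ebx=0
after mov ecx, 11: ecx=11
after add esi, 9: esi=9+9=18
after and edx, ecx: edx=11&11=11
after sub edx, ecx: edx=11-11=0
after neg ecx: ecx=-(11)=-11
after xor edi, edx: edi=16^0=16
after xor edx, esi: edx=0^18=18
after shr edi, 2: edi=16>>2=4
after or esi, edx: esi=18|18=18
after add edx, esi: edx=18+18=36
after sub edx, 2: edx=36-2=34
after imul ebx, edi: ebx=0*4=0
halt.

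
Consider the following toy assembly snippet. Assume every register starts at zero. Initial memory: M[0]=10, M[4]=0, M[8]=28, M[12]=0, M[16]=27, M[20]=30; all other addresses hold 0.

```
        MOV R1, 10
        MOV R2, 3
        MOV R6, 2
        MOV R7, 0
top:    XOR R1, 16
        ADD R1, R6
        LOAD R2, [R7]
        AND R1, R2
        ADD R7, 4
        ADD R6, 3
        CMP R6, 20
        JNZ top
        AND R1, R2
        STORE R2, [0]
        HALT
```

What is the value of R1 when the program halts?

MOV R1, 10 → R1=10
MOV R2, 3 → R2=3
MOV R6, 2 → R6=2
MOV R7, 0 → R7=0
XOR R1, 16 → R1=10^16=26
ADD R1, R6 → R1=26+2=28
LOAD R2, [R7] → R2=M[0]=10
AND R1, R2 → R1=28&10=8
ADD R7, 4 → R7=0+4=4
ADD R6, 3 → R6=2+3=5
CMP R6, 20  (cmp 5,20)
JNZ top: taken
XOR R1, 16 → R1=8^16=24
ADD R1, R6 → R1=24+5=29
LOAD R2, [R7] → R2=M[4]=0
AND R1, R2 → R1=29&0=0
ADD R7, 4 → R7=4+4=8
ADD R6, 3 → R6=5+3=8
CMP R6, 20  (cmp 8,20)
JNZ top: taken
XOR R1, 16 → R1=0^16=16
ADD R1, R6 → R1=16+8=24
LOAD R2, [R7] → R2=M[8]=28
AND R1, R2 → R1=24&28=24
ADD R7, 4 → R7=8+4=12
ADD R6, 3 → R6=8+3=11
CMP R6, 20  (cmp 11,20)
JNZ top: taken
XOR R1, 16 → R1=24^16=8
ADD R1, R6 → R1=8+11=19
LOAD R2, [R7] → R2=M[12]=0
AND R1, R2 → R1=19&0=0
ADD R7, 4 → R7=12+4=16
ADD R6, 3 → R6=11+3=14
CMP R6, 20  (cmp 14,20)
JNZ top: taken
XOR R1, 16 → R1=0^16=16
ADD R1, R6 → R1=16+14=30
LOAD R2, [R7] → R2=M[16]=27
AND R1, R2 → R1=30&27=26
ADD R7, 4 → R7=16+4=20
ADD R6, 3 → R6=14+3=17
CMP R6, 20  (cmp 17,20)
JNZ top: taken
XOR R1, 16 → R1=26^16=10
ADD R1, R6 → R1=10+17=27
LOAD R2, [R7] → R2=M[20]=30
AND R1, R2 → R1=27&30=26
ADD R7, 4 → R7=20+4=24
ADD R6, 3 → R6=17+3=20
CMP R6, 20  (cmp 20,20)
JNZ top: not taken
AND R1, R2 → R1=26&30=26
STORE R2, [0] → M[0]=30
halt.

26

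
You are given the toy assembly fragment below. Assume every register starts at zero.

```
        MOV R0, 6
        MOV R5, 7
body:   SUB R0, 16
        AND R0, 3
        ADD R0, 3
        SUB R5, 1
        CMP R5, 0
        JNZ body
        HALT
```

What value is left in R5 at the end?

MOV R0, 6 → R0=6
MOV R5, 7 → R5=7
SUB R0, 16 → R0=6-16=-10
AND R0, 3 → R0=(-10)&3=2
ADD R0, 3 → R0=2+3=5
SUB R5, 1 → R5=7-1=6
CMP R5, 0  (cmp 6,0)
JNZ body: taken
SUB R0, 16 → R0=5-16=-11
AND R0, 3 → R0=(-11)&3=1
ADD R0, 3 → R0=1+3=4
SUB R5, 1 → R5=6-1=5
CMP R5, 0  (cmp 5,0)
JNZ body: taken
SUB R0, 16 → R0=4-16=-12
AND R0, 3 → R0=(-12)&3=0
ADD R0, 3 → R0=0+3=3
SUB R5, 1 → R5=5-1=4
CMP R5, 0  (cmp 4,0)
JNZ body: taken
SUB R0, 16 → R0=3-16=-13
AND R0, 3 → R0=(-13)&3=3
ADD R0, 3 → R0=3+3=6
SUB R5, 1 → R5=4-1=3
CMP R5, 0  (cmp 3,0)
JNZ body: taken
SUB R0, 16 → R0=6-16=-10
AND R0, 3 → R0=(-10)&3=2
ADD R0, 3 → R0=2+3=5
SUB R5, 1 → R5=3-1=2
CMP R5, 0  (cmp 2,0)
JNZ body: taken
SUB R0, 16 → R0=5-16=-11
AND R0, 3 → R0=(-11)&3=1
ADD R0, 3 → R0=1+3=4
SUB R5, 1 → R5=2-1=1
CMP R5, 0  (cmp 1,0)
JNZ body: taken
SUB R0, 16 → R0=4-16=-12
AND R0, 3 → R0=(-12)&3=0
ADD R0, 3 → R0=0+3=3
SUB R5, 1 → R5=1-1=0
CMP R5, 0  (cmp 0,0)
JNZ body: not taken
halt.

0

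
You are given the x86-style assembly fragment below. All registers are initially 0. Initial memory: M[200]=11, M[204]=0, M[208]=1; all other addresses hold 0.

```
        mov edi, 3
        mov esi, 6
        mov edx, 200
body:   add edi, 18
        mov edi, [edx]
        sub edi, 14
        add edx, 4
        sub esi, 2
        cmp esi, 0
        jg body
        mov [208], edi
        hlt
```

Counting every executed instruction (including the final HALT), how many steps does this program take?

26

edi=3
esi=6
edx=200
edi=3+18=21
edi=M[200]=11
edi=11-14=-3
edx=200+4=204
esi=6-2=4
cmp esi, 0  (cmp 4,0)
jg body: taken
edi=(-3)+18=15
edi=M[204]=0
edi=0-14=-14
edx=204+4=208
esi=4-2=2
cmp esi, 0  (cmp 2,0)
jg body: taken
edi=(-14)+18=4
edi=M[208]=1
edi=1-14=-13
edx=208+4=212
esi=2-2=0
cmp esi, 0  (cmp 0,0)
jg body: not taken
mov [208], edi → M[208]=-13
halt.
Total executed instructions: 26.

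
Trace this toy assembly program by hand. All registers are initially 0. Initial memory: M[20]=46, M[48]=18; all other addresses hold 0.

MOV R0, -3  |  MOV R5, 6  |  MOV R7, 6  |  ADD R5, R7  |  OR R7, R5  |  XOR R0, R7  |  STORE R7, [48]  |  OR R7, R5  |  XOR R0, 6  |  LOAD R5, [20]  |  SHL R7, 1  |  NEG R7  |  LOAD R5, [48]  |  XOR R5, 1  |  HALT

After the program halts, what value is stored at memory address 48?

14

after MOV R0, -3: R0=-3
after MOV R5, 6: R5=6
after MOV R7, 6: R7=6
after ADD R5, R7: R5=6+6=12
after OR R7, R5: R7=6|12=14
after XOR R0, R7: R0=(-3)^14=-13
STORE R7, [48] → M[48]=14
after OR R7, R5: R7=14|12=14
after XOR R0, 6: R0=(-13)^6=-11
after LOAD R5, [20]: R5=M[20]=46
after SHL R7, 1: R7=14<<1=28
after NEG R7: R7=-(28)=-28
after LOAD R5, [48]: R5=M[48]=14
after XOR R5, 1: R5=14^1=15
halt.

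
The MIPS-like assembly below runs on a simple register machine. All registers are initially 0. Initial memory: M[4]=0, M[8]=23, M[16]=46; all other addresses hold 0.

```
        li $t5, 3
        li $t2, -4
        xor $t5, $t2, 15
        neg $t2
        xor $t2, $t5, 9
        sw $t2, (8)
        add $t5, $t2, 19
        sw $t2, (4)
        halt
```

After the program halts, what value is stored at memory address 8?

-6

li $t5, 3 → $t5=3
li $t2, -4 → $t2=-4
xor $t5, $t2, 15 → $t5=(-4)^15=-13
neg $t2 → $t2=-(-4)=4
xor $t2, $t5, 9 → $t2=(-13)^9=-6
sw $t2, (8) → M[8]=-6
add $t5, $t2, 19 → $t5=(-6)+19=13
sw $t2, (4) → M[4]=-6
halt.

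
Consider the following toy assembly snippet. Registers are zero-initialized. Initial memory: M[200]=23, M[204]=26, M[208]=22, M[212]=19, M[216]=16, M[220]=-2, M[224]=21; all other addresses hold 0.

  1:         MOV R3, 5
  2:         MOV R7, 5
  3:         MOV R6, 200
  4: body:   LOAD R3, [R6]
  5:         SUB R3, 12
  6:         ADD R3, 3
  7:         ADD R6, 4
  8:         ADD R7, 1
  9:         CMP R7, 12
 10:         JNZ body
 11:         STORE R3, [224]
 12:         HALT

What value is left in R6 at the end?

after MOV R3, 5: R3=5
after MOV R7, 5: R7=5
after MOV R6, 200: R6=200
after LOAD R3, [R6]: R3=M[200]=23
after SUB R3, 12: R3=23-12=11
after ADD R3, 3: R3=11+3=14
after ADD R6, 4: R6=200+4=204
after ADD R7, 1: R7=5+1=6
CMP R7, 12  (cmp 6,12)
JNZ body: taken
after LOAD R3, [R6]: R3=M[204]=26
after SUB R3, 12: R3=26-12=14
after ADD R3, 3: R3=14+3=17
after ADD R6, 4: R6=204+4=208
after ADD R7, 1: R7=6+1=7
CMP R7, 12  (cmp 7,12)
JNZ body: taken
after LOAD R3, [R6]: R3=M[208]=22
after SUB R3, 12: R3=22-12=10
after ADD R3, 3: R3=10+3=13
after ADD R6, 4: R6=208+4=212
after ADD R7, 1: R7=7+1=8
CMP R7, 12  (cmp 8,12)
JNZ body: taken
after LOAD R3, [R6]: R3=M[212]=19
after SUB R3, 12: R3=19-12=7
after ADD R3, 3: R3=7+3=10
after ADD R6, 4: R6=212+4=216
after ADD R7, 1: R7=8+1=9
CMP R7, 12  (cmp 9,12)
JNZ body: taken
after LOAD R3, [R6]: R3=M[216]=16
after SUB R3, 12: R3=16-12=4
after ADD R3, 3: R3=4+3=7
after ADD R6, 4: R6=216+4=220
after ADD R7, 1: R7=9+1=10
CMP R7, 12  (cmp 10,12)
JNZ body: taken
after LOAD R3, [R6]: R3=M[220]=-2
after SUB R3, 12: R3=(-2)-12=-14
after ADD R3, 3: R3=(-14)+3=-11
after ADD R6, 4: R6=220+4=224
after ADD R7, 1: R7=10+1=11
CMP R7, 12  (cmp 11,12)
JNZ body: taken
after LOAD R3, [R6]: R3=M[224]=21
after SUB R3, 12: R3=21-12=9
after ADD R3, 3: R3=9+3=12
after ADD R6, 4: R6=224+4=228
after ADD R7, 1: R7=11+1=12
CMP R7, 12  (cmp 12,12)
JNZ body: not taken
STORE R3, [224] → M[224]=12
halt.

228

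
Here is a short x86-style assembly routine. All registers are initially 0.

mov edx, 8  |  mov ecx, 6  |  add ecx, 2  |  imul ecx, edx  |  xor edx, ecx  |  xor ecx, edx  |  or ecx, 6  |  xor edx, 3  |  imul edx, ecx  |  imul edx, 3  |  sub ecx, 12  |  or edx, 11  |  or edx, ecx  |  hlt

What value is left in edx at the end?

edx=8
ecx=6
ecx=6+2=8
ecx=8*8=64
edx=8^64=72
ecx=64^72=8
ecx=8|6=14
edx=72^3=75
edx=75*14=1050
edx=1050*3=3150
ecx=14-12=2
edx=3150|11=3151
edx=3151|2=3151
halt.

3151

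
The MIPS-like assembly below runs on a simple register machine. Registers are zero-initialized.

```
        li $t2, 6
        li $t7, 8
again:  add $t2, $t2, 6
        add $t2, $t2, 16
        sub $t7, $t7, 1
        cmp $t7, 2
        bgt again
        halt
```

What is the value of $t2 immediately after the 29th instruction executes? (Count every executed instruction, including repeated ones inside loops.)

$t2=6
$t7=8
$t2=6+6=12
$t2=12+16=28
$t7=8-1=7
cmp $t7, 2  (cmp 7,2)
bgt again: taken
$t2=28+6=34
$t2=34+16=50
$t7=7-1=6
cmp $t7, 2  (cmp 6,2)
bgt again: taken
$t2=50+6=56
$t2=56+16=72
$t7=6-1=5
cmp $t7, 2  (cmp 5,2)
bgt again: taken
$t2=72+6=78
$t2=78+16=94
$t7=5-1=4
cmp $t7, 2  (cmp 4,2)
bgt again: taken
$t2=94+6=100
$t2=100+16=116
$t7=4-1=3
cmp $t7, 2  (cmp 3,2)
bgt again: taken
$t2=116+6=122
$t2=122+16=138
After step 29: $t2 = 138.

138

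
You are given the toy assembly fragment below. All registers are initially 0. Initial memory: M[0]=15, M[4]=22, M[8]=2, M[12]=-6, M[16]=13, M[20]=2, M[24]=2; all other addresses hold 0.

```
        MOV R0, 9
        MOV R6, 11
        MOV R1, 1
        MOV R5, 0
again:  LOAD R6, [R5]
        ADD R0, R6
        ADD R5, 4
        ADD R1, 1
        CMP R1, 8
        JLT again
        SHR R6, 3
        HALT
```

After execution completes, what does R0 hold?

R0=9
R6=11
R1=1
R5=0
R6=M[0]=15
R0=9+15=24
R5=0+4=4
R1=1+1=2
CMP R1, 8  (cmp 2,8)
JLT again: taken
R6=M[4]=22
R0=24+22=46
R5=4+4=8
R1=2+1=3
CMP R1, 8  (cmp 3,8)
JLT again: taken
R6=M[8]=2
R0=46+2=48
R5=8+4=12
R1=3+1=4
CMP R1, 8  (cmp 4,8)
JLT again: taken
R6=M[12]=-6
R0=48+(-6)=42
R5=12+4=16
R1=4+1=5
CMP R1, 8  (cmp 5,8)
JLT again: taken
R6=M[16]=13
R0=42+13=55
R5=16+4=20
R1=5+1=6
CMP R1, 8  (cmp 6,8)
JLT again: taken
R6=M[20]=2
R0=55+2=57
R5=20+4=24
R1=6+1=7
CMP R1, 8  (cmp 7,8)
JLT again: taken
R6=M[24]=2
R0=57+2=59
R5=24+4=28
R1=7+1=8
CMP R1, 8  (cmp 8,8)
JLT again: not taken
R6=2>>3=0
halt.

59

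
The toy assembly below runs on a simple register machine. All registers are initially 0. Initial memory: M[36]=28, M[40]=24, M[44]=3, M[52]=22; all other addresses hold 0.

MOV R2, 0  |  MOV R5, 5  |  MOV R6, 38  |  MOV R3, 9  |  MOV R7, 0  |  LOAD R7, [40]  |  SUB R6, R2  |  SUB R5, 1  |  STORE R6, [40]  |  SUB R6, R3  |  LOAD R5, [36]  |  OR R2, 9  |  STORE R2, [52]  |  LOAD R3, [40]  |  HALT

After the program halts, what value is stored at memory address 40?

38

R2=0
R5=5
R6=38
R3=9
R7=0
R7=M[40]=24
R6=38-0=38
R5=5-1=4
STORE R6, [40] → M[40]=38
R6=38-9=29
R5=M[36]=28
R2=0|9=9
STORE R2, [52] → M[52]=9
R3=M[40]=38
halt.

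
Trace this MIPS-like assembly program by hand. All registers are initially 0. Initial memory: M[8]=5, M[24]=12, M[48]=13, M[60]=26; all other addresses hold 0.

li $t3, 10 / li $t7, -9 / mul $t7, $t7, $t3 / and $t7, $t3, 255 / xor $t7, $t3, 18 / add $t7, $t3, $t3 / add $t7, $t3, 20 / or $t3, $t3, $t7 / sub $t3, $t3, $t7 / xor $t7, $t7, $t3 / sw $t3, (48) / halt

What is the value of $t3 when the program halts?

0

li $t3, 10 → $t3=10
li $t7, -9 → $t7=-9
mul $t7, $t7, $t3 → $t7=(-9)*10=-90
and $t7, $t3, 255 → $t7=10&255=10
xor $t7, $t3, 18 → $t7=10^18=24
add $t7, $t3, $t3 → $t7=10+10=20
add $t7, $t3, 20 → $t7=10+20=30
or $t3, $t3, $t7 → $t3=10|30=30
sub $t3, $t3, $t7 → $t3=30-30=0
xor $t7, $t7, $t3 → $t7=30^0=30
sw $t3, (48) → M[48]=0
halt.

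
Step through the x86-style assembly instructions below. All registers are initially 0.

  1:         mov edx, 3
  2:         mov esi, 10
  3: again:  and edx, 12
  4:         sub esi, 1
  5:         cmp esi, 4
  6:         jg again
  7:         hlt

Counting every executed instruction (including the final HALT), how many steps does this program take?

27

edx=3
esi=10
edx=3&12=0
esi=10-1=9
cmp esi, 4  (cmp 9,4)
jg again: taken
edx=0&12=0
esi=9-1=8
cmp esi, 4  (cmp 8,4)
jg again: taken
edx=0&12=0
esi=8-1=7
cmp esi, 4  (cmp 7,4)
jg again: taken
edx=0&12=0
esi=7-1=6
cmp esi, 4  (cmp 6,4)
jg again: taken
edx=0&12=0
esi=6-1=5
cmp esi, 4  (cmp 5,4)
jg again: taken
edx=0&12=0
esi=5-1=4
cmp esi, 4  (cmp 4,4)
jg again: not taken
halt.
Total executed instructions: 27.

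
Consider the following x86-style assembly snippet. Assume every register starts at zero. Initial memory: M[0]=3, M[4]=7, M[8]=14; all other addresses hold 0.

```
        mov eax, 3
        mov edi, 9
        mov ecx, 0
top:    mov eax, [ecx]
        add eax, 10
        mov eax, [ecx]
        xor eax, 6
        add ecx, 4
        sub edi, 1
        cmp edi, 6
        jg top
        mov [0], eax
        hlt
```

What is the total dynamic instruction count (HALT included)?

29

eax=3
edi=9
ecx=0
eax=M[0]=3
eax=3+10=13
eax=M[0]=3
eax=3^6=5
ecx=0+4=4
edi=9-1=8
cmp edi, 6  (cmp 8,6)
jg top: taken
eax=M[4]=7
eax=7+10=17
eax=M[4]=7
eax=7^6=1
ecx=4+4=8
edi=8-1=7
cmp edi, 6  (cmp 7,6)
jg top: taken
eax=M[8]=14
eax=14+10=24
eax=M[8]=14
eax=14^6=8
ecx=8+4=12
edi=7-1=6
cmp edi, 6  (cmp 6,6)
jg top: not taken
mov [0], eax → M[0]=8
halt.
Total executed instructions: 29.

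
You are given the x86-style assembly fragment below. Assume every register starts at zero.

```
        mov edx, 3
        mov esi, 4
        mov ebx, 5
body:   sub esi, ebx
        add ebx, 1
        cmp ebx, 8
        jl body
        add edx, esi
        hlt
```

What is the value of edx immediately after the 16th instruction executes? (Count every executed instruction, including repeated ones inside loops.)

-11

after mov edx, 3: edx=3
after mov esi, 4: esi=4
after mov ebx, 5: ebx=5
after sub esi, ebx: esi=4-5=-1
after add ebx, 1: ebx=5+1=6
cmp ebx, 8  (cmp 6,8)
jl body: taken
after sub esi, ebx: esi=(-1)-6=-7
after add ebx, 1: ebx=6+1=7
cmp ebx, 8  (cmp 7,8)
jl body: taken
after sub esi, ebx: esi=(-7)-7=-14
after add ebx, 1: ebx=7+1=8
cmp ebx, 8  (cmp 8,8)
jl body: not taken
after add edx, esi: edx=3+(-14)=-11
After step 16: edx = -11.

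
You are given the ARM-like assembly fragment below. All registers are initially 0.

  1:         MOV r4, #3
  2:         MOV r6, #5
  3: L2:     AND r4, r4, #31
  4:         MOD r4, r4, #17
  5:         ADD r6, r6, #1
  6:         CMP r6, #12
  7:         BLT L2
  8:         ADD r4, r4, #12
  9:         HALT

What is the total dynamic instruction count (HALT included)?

39

after MOV r4, #3: r4=3
after MOV r6, #5: r6=5
after AND r4, r4, #31: r4=3&31=3
after MOD r4, r4, #17: r4=3%17=3
after ADD r6, r6, #1: r6=5+1=6
CMP r6, #12  (cmp 6,12)
BLT L2: taken
after AND r4, r4, #31: r4=3&31=3
after MOD r4, r4, #17: r4=3%17=3
after ADD r6, r6, #1: r6=6+1=7
CMP r6, #12  (cmp 7,12)
BLT L2: taken
after AND r4, r4, #31: r4=3&31=3
after MOD r4, r4, #17: r4=3%17=3
after ADD r6, r6, #1: r6=7+1=8
CMP r6, #12  (cmp 8,12)
BLT L2: taken
after AND r4, r4, #31: r4=3&31=3
after MOD r4, r4, #17: r4=3%17=3
after ADD r6, r6, #1: r6=8+1=9
CMP r6, #12  (cmp 9,12)
BLT L2: taken
after AND r4, r4, #31: r4=3&31=3
after MOD r4, r4, #17: r4=3%17=3
after ADD r6, r6, #1: r6=9+1=10
CMP r6, #12  (cmp 10,12)
BLT L2: taken
after AND r4, r4, #31: r4=3&31=3
after MOD r4, r4, #17: r4=3%17=3
after ADD r6, r6, #1: r6=10+1=11
CMP r6, #12  (cmp 11,12)
BLT L2: taken
after AND r4, r4, #31: r4=3&31=3
after MOD r4, r4, #17: r4=3%17=3
after ADD r6, r6, #1: r6=11+1=12
CMP r6, #12  (cmp 12,12)
BLT L2: not taken
after ADD r4, r4, #12: r4=3+12=15
halt.
Total executed instructions: 39.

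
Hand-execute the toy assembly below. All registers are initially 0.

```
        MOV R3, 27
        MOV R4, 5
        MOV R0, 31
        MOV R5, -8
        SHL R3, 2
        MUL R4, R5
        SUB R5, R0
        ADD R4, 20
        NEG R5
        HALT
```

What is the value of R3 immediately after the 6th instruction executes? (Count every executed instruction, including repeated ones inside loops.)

108

R3=27
R4=5
R0=31
R5=-8
R3=27<<2=108
R4=5*(-8)=-40
After step 6: R3 = 108.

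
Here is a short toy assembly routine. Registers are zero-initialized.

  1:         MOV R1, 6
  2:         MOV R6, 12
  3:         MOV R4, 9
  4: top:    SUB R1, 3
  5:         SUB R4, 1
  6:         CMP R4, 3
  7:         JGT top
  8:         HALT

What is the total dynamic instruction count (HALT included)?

MOV R1, 6 → R1=6
MOV R6, 12 → R6=12
MOV R4, 9 → R4=9
SUB R1, 3 → R1=6-3=3
SUB R4, 1 → R4=9-1=8
CMP R4, 3  (cmp 8,3)
JGT top: taken
SUB R1, 3 → R1=3-3=0
SUB R4, 1 → R4=8-1=7
CMP R4, 3  (cmp 7,3)
JGT top: taken
SUB R1, 3 → R1=0-3=-3
SUB R4, 1 → R4=7-1=6
CMP R4, 3  (cmp 6,3)
JGT top: taken
SUB R1, 3 → R1=(-3)-3=-6
SUB R4, 1 → R4=6-1=5
CMP R4, 3  (cmp 5,3)
JGT top: taken
SUB R1, 3 → R1=(-6)-3=-9
SUB R4, 1 → R4=5-1=4
CMP R4, 3  (cmp 4,3)
JGT top: taken
SUB R1, 3 → R1=(-9)-3=-12
SUB R4, 1 → R4=4-1=3
CMP R4, 3  (cmp 3,3)
JGT top: not taken
halt.
Total executed instructions: 28.

28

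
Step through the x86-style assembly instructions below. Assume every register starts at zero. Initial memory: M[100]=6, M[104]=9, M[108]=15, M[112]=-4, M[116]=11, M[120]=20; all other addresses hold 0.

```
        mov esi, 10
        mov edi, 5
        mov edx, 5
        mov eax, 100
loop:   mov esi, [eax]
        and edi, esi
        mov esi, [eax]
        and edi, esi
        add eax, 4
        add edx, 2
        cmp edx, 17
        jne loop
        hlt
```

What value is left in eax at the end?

124

esi=10
edi=5
edx=5
eax=100
esi=M[100]=6
edi=5&6=4
esi=M[100]=6
edi=4&6=4
eax=100+4=104
edx=5+2=7
cmp edx, 17  (cmp 7,17)
jne loop: taken
esi=M[104]=9
edi=4&9=0
esi=M[104]=9
edi=0&9=0
eax=104+4=108
edx=7+2=9
cmp edx, 17  (cmp 9,17)
jne loop: taken
esi=M[108]=15
edi=0&15=0
esi=M[108]=15
edi=0&15=0
eax=108+4=112
edx=9+2=11
cmp edx, 17  (cmp 11,17)
jne loop: taken
esi=M[112]=-4
edi=0&(-4)=0
esi=M[112]=-4
edi=0&(-4)=0
eax=112+4=116
edx=11+2=13
cmp edx, 17  (cmp 13,17)
jne loop: taken
esi=M[116]=11
edi=0&11=0
esi=M[116]=11
edi=0&11=0
eax=116+4=120
edx=13+2=15
cmp edx, 17  (cmp 15,17)
jne loop: taken
esi=M[120]=20
edi=0&20=0
esi=M[120]=20
edi=0&20=0
eax=120+4=124
edx=15+2=17
cmp edx, 17  (cmp 17,17)
jne loop: not taken
halt.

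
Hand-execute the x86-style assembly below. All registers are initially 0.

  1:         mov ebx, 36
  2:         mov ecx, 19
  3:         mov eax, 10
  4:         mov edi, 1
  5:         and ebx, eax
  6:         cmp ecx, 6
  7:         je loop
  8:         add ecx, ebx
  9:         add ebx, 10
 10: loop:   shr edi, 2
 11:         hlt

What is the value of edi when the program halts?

0

after mov ebx, 36: ebx=36
after mov ecx, 19: ecx=19
after mov eax, 10: eax=10
after mov edi, 1: edi=1
after and ebx, eax: ebx=36&10=0
cmp ecx, 6  (cmp 19,6)
je loop: not taken
after add ecx, ebx: ecx=19+0=19
after add ebx, 10: ebx=0+10=10
after shr edi, 2: edi=1>>2=0
halt.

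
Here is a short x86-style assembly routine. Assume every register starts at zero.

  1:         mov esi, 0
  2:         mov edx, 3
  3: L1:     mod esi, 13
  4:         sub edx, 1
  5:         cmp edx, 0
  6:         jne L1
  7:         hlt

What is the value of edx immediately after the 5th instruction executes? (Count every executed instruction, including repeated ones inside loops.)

esi=0
edx=3
esi=0%13=0
edx=3-1=2
cmp edx, 0  (cmp 2,0)
After step 5: edx = 2.

2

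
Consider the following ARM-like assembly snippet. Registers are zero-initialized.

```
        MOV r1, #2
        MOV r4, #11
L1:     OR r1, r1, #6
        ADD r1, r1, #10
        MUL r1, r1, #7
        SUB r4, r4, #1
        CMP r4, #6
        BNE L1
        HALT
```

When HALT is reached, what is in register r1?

after MOV r1, #2: r1=2
after MOV r4, #11: r4=11
after OR r1, r1, #6: r1=2|6=6
after ADD r1, r1, #10: r1=6+10=16
after MUL r1, r1, #7: r1=16*7=112
after SUB r4, r4, #1: r4=11-1=10
CMP r4, #6  (cmp 10,6)
BNE L1: taken
after OR r1, r1, #6: r1=112|6=118
after ADD r1, r1, #10: r1=118+10=128
after MUL r1, r1, #7: r1=128*7=896
after SUB r4, r4, #1: r4=10-1=9
CMP r4, #6  (cmp 9,6)
BNE L1: taken
after OR r1, r1, #6: r1=896|6=902
after ADD r1, r1, #10: r1=902+10=912
after MUL r1, r1, #7: r1=912*7=6384
after SUB r4, r4, #1: r4=9-1=8
CMP r4, #6  (cmp 8,6)
BNE L1: taken
after OR r1, r1, #6: r1=6384|6=6390
after ADD r1, r1, #10: r1=6390+10=6400
after MUL r1, r1, #7: r1=6400*7=44800
after SUB r4, r4, #1: r4=8-1=7
CMP r4, #6  (cmp 7,6)
BNE L1: taken
after OR r1, r1, #6: r1=44800|6=44806
after ADD r1, r1, #10: r1=44806+10=44816
after MUL r1, r1, #7: r1=44816*7=313712
after SUB r4, r4, #1: r4=7-1=6
CMP r4, #6  (cmp 6,6)
BNE L1: not taken
halt.

313712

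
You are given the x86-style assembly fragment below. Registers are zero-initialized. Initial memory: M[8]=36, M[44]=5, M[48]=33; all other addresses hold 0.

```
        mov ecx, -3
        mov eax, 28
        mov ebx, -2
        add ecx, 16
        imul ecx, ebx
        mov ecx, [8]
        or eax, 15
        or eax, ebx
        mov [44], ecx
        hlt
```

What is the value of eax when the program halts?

-1

after mov ecx, -3: ecx=-3
after mov eax, 28: eax=28
after mov ebx, -2: ebx=-2
after add ecx, 16: ecx=(-3)+16=13
after imul ecx, ebx: ecx=13*(-2)=-26
after mov ecx, [8]: ecx=M[8]=36
after or eax, 15: eax=28|15=31
after or eax, ebx: eax=31|(-2)=-1
mov [44], ecx → M[44]=36
halt.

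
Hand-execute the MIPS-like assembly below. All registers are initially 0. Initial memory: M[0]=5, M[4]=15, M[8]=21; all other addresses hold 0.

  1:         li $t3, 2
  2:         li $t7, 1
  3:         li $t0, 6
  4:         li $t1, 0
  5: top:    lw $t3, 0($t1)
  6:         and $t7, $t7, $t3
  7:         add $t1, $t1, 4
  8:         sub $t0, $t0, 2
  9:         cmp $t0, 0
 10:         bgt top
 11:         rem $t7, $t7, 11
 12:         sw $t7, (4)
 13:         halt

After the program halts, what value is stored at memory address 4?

$t3=2
$t7=1
$t0=6
$t1=0
$t3=M[0]=5
$t7=1&5=1
$t1=0+4=4
$t0=6-2=4
cmp $t0, 0  (cmp 4,0)
bgt top: taken
$t3=M[4]=15
$t7=1&15=1
$t1=4+4=8
$t0=4-2=2
cmp $t0, 0  (cmp 2,0)
bgt top: taken
$t3=M[8]=21
$t7=1&21=1
$t1=8+4=12
$t0=2-2=0
cmp $t0, 0  (cmp 0,0)
bgt top: not taken
$t7=1%11=1
sw $t7, (4) → M[4]=1
halt.

1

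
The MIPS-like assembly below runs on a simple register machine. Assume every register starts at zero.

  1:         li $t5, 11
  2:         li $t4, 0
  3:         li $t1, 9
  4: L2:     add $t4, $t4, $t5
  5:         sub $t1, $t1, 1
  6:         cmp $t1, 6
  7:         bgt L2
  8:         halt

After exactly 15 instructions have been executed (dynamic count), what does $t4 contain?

33

$t5=11
$t4=0
$t1=9
$t4=0+11=11
$t1=9-1=8
cmp $t1, 6  (cmp 8,6)
bgt L2: taken
$t4=11+11=22
$t1=8-1=7
cmp $t1, 6  (cmp 7,6)
bgt L2: taken
$t4=22+11=33
$t1=7-1=6
cmp $t1, 6  (cmp 6,6)
bgt L2: not taken
After step 15: $t4 = 33.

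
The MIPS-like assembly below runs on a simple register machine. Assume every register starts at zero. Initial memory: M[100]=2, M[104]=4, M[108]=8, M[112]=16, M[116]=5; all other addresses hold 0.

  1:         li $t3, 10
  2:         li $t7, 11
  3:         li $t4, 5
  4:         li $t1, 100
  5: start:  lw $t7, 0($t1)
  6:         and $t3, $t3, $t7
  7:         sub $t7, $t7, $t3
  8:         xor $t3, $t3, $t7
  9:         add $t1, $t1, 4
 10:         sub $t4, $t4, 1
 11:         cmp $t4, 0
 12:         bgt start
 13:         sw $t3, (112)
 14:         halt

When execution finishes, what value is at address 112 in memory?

5

$t3=10
$t7=11
$t4=5
$t1=100
$t7=M[100]=2
$t3=10&2=2
$t7=2-2=0
$t3=2^0=2
$t1=100+4=104
$t4=5-1=4
cmp $t4, 0  (cmp 4,0)
bgt start: taken
$t7=M[104]=4
$t3=2&4=0
$t7=4-0=4
$t3=0^4=4
$t1=104+4=108
$t4=4-1=3
cmp $t4, 0  (cmp 3,0)
bgt start: taken
$t7=M[108]=8
$t3=4&8=0
$t7=8-0=8
$t3=0^8=8
$t1=108+4=112
$t4=3-1=2
cmp $t4, 0  (cmp 2,0)
bgt start: taken
$t7=M[112]=16
$t3=8&16=0
$t7=16-0=16
$t3=0^16=16
$t1=112+4=116
$t4=2-1=1
cmp $t4, 0  (cmp 1,0)
bgt start: taken
$t7=M[116]=5
$t3=16&5=0
$t7=5-0=5
$t3=0^5=5
$t1=116+4=120
$t4=1-1=0
cmp $t4, 0  (cmp 0,0)
bgt start: not taken
sw $t3, (112) → M[112]=5
halt.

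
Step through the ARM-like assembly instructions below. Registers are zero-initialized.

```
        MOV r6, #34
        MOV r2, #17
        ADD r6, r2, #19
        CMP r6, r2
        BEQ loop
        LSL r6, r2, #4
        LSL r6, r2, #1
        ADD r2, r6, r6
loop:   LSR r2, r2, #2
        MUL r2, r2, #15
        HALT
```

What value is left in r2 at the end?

r6=34
r2=17
r6=17+19=36
CMP r6, r2  (cmp 36,17)
BEQ loop: not taken
r6=17<<4=272
r6=17<<1=34
r2=34+34=68
r2=68>>2=17
r2=17*15=255
halt.

255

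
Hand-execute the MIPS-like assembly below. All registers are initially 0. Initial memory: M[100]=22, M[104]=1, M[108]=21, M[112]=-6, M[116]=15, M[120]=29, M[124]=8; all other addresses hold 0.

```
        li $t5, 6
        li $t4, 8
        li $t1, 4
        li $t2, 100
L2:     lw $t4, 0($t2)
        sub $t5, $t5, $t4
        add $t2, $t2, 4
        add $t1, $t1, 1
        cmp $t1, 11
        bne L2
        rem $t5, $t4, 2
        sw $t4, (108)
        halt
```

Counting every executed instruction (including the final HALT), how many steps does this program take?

49

$t5=6
$t4=8
$t1=4
$t2=100
$t4=M[100]=22
$t5=6-22=-16
$t2=100+4=104
$t1=4+1=5
cmp $t1, 11  (cmp 5,11)
bne L2: taken
$t4=M[104]=1
$t5=(-16)-1=-17
$t2=104+4=108
$t1=5+1=6
cmp $t1, 11  (cmp 6,11)
bne L2: taken
$t4=M[108]=21
$t5=(-17)-21=-38
$t2=108+4=112
$t1=6+1=7
cmp $t1, 11  (cmp 7,11)
bne L2: taken
$t4=M[112]=-6
$t5=(-38)-(-6)=-32
$t2=112+4=116
$t1=7+1=8
cmp $t1, 11  (cmp 8,11)
bne L2: taken
$t4=M[116]=15
$t5=(-32)-15=-47
$t2=116+4=120
$t1=8+1=9
cmp $t1, 11  (cmp 9,11)
bne L2: taken
$t4=M[120]=29
$t5=(-47)-29=-76
$t2=120+4=124
$t1=9+1=10
cmp $t1, 11  (cmp 10,11)
bne L2: taken
$t4=M[124]=8
$t5=(-76)-8=-84
$t2=124+4=128
$t1=10+1=11
cmp $t1, 11  (cmp 11,11)
bne L2: not taken
$t5=8%2=0
sw $t4, (108) → M[108]=8
halt.
Total executed instructions: 49.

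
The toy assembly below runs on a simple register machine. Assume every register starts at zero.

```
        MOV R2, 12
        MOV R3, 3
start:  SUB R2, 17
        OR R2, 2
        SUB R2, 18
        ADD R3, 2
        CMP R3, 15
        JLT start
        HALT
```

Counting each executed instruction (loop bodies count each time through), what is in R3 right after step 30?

13

MOV R2, 12 → R2=12
MOV R3, 3 → R3=3
SUB R2, 17 → R2=12-17=-5
OR R2, 2 → R2=(-5)|2=-5
SUB R2, 18 → R2=(-5)-18=-23
ADD R3, 2 → R3=3+2=5
CMP R3, 15  (cmp 5,15)
JLT start: taken
SUB R2, 17 → R2=(-23)-17=-40
OR R2, 2 → R2=(-40)|2=-38
SUB R2, 18 → R2=(-38)-18=-56
ADD R3, 2 → R3=5+2=7
CMP R3, 15  (cmp 7,15)
JLT start: taken
SUB R2, 17 → R2=(-56)-17=-73
OR R2, 2 → R2=(-73)|2=-73
SUB R2, 18 → R2=(-73)-18=-91
ADD R3, 2 → R3=7+2=9
CMP R3, 15  (cmp 9,15)
JLT start: taken
SUB R2, 17 → R2=(-91)-17=-108
OR R2, 2 → R2=(-108)|2=-106
SUB R2, 18 → R2=(-106)-18=-124
ADD R3, 2 → R3=9+2=11
CMP R3, 15  (cmp 11,15)
JLT start: taken
SUB R2, 17 → R2=(-124)-17=-141
OR R2, 2 → R2=(-141)|2=-141
SUB R2, 18 → R2=(-141)-18=-159
ADD R3, 2 → R3=11+2=13
After step 30: R3 = 13.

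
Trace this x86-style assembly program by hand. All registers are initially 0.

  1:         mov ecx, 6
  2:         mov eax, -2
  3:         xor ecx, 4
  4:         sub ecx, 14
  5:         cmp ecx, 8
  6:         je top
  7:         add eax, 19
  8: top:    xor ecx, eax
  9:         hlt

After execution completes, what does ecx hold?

-27

ecx=6
eax=-2
ecx=6^4=2
ecx=2-14=-12
cmp ecx, 8  (cmp -12,8)
je top: not taken
eax=(-2)+19=17
ecx=(-12)^17=-27
halt.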